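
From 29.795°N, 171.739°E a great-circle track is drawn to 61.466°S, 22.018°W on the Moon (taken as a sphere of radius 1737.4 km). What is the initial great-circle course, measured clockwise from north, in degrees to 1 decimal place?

Δλ = 166.243° = 2.9015 rad.
y = sin Δλ · cos φ₂ = (0.2378)(0.4777) = 0.1136
x = cos φ₁ sin φ₂ − sin φ₁ cos φ₂ cos Δλ = (0.8678)(-0.8785) − (0.4969)(0.4777)(-0.9713) = -0.5319
θ = atan2(y, x) = 167.94°, so the bearing is 167.9°.

167.9°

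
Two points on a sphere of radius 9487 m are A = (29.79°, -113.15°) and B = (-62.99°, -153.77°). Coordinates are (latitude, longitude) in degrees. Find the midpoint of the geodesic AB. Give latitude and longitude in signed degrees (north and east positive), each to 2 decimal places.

Central angle δ = 1.7148 rad. Interpolating on the sphere with fraction f = 0.5:
P = [sin((1−f)δ)·A + sin(fδ)·B] / sin δ = 0.7640·A + 0.7640·B in Cartesian coordinates,
giving P = (-0.5719, -0.7630, -0.3011), i.e. latitude -17.52°, longitude -126.85°.

-17.52°, -126.85°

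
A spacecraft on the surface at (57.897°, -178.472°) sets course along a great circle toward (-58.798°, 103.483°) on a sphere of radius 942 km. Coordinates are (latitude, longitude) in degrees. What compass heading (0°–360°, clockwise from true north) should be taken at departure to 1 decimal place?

Δλ = -78.045° = -1.3621 rad.
y = sin Δλ · cos φ₂ = (-0.9783)(0.5181) = -0.5068
x = cos φ₁ sin φ₂ − sin φ₁ cos φ₂ cos Δλ = (0.5314)(-0.8553) − (0.8471)(0.5181)(0.2071) = -0.5455
θ = atan2(y, x) = -137.10°; adding 360° gives 222.9°.

222.9°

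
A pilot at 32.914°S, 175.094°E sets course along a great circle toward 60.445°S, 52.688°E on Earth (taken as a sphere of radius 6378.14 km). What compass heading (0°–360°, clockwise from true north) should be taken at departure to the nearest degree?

Δλ = -122.406° = -2.1364 rad.
y = sin Δλ · cos φ₂ = (-0.8443)(0.4933) = -0.4164
x = cos φ₁ sin φ₂ − sin φ₁ cos φ₂ cos Δλ = (0.8395)(-0.8699) − (-0.5434)(0.4933)(-0.5359) = -0.8739
θ = atan2(y, x) = -154.52°; adding 360° gives 205°.

205°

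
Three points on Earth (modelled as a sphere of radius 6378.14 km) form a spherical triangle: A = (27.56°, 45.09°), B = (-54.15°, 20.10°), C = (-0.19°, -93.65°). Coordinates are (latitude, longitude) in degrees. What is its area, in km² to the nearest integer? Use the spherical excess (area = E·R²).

Side lengths (central angles): a = 1.8061, b = 2.3023, c = 1.4751 rad; semiperimeter s = 2.7917.
By l'Huilier's theorem, tan(E/4) = √[tan(s/2) tan((s−a)/2) tan((s−b)/2) tan((s−c)/2)], giving spherical excess E = 2.6149 rad.
Area = E·R² = 2.6149 × (6378.14)² ≈ 106375869 km².

106375869 km²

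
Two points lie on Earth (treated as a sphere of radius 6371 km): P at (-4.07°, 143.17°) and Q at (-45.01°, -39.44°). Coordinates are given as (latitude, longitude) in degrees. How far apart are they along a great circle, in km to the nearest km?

14551 km

Let φ₁ = -0.0710 rad, φ₂ = -0.7856 rad, and Δλ = 3.0960 rad.
cos c = sin φ₁ sin φ₂ + cos φ₁ cos φ₂ cos Δλ = (-0.0710)(-0.7072) + (0.9975)(0.7070)(-0.9990) = -0.65427,
so c = arccos(-0.65427) = 2.28402 rad.
Distance = R·c = 6371 × 2.2840 ≈ 14551 km.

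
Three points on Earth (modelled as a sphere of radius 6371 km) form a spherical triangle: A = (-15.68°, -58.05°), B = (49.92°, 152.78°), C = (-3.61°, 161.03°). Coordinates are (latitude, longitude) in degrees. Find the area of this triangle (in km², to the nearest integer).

106774631 km²

Side lengths (central angles): a = 0.9425, b = 2.3875, c = 2.4025 rad; semiperimeter s = 2.8663.
By l'Huilier's theorem, tan(E/4) = √[tan(s/2) tan((s−a)/2) tan((s−b)/2) tan((s−c)/2)], giving spherical excess E = 2.6306 rad.
Area = E·R² = 2.6306 × (6371)² ≈ 106774631 km².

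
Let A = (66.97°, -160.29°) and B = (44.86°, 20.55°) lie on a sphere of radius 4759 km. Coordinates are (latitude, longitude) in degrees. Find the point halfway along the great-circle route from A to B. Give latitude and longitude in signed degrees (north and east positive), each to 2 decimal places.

The central angle between A and B is δ = 1.1898 rad.
With f = 0.5, the slerp weights are sin((1−f)δ)/sin δ = 0.6037 and sin(fδ)/sin δ = 0.6037.
Weighted sum of the unit vectors: (0.6037)·(-0.3683,-0.1319,0.9203) + (0.6037)·(0.6637,0.2488,0.7054) = (0.1784, 0.0706, 0.9814).
Converting back: φ = atan2(z, √(x²+y²)) = 78.94°, λ = atan2(y, x) = 21.58°.

78.94°, 21.58°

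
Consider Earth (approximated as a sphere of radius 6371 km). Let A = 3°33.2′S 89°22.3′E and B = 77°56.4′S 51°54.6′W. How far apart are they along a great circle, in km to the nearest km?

Let φ₁ = -0.0620 rad, φ₂ = -1.3603 rad, and Δλ = -2.4658 rad.
cos c = sin φ₁ sin φ₂ + cos φ₁ cos φ₂ cos Δλ = (-0.0620)(-0.9779) + (0.9981)(0.2089)(-0.7802) = -0.10209,
so c = arccos(-0.10209) = 1.67307 rad.
Distance = R·c = 6371 × 1.6731 ≈ 10659 km.

10659 km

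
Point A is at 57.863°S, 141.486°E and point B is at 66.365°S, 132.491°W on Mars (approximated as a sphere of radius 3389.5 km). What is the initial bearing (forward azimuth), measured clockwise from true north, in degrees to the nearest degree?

139°

Δλ = 86.023° = 1.5014 rad.
y = sin Δλ · cos φ₂ = (0.9976)(0.4009) = 0.3999
x = cos φ₁ sin φ₂ − sin φ₁ cos φ₂ cos Δλ = (0.5319)(-0.9161) − (-0.8468)(0.4009)(0.0694) = -0.4638
θ = atan2(y, x) = 139.23°, so the bearing is 139°.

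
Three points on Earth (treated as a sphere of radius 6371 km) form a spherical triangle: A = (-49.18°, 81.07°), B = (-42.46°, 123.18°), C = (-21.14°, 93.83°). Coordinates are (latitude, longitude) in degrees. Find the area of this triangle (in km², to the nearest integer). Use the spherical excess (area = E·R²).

5198089 km²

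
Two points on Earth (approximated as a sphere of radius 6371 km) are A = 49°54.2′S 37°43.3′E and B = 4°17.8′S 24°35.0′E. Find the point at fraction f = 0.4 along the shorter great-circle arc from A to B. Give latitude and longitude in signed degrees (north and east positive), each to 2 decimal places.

The central angle between A and B is δ = 0.8193 rad.
With f = 0.4, the slerp weights are sin((1−f)δ)/sin δ = 0.6460 and sin(fδ)/sin δ = 0.4405.
Weighted sum of the unit vectors: (0.6460)·(0.5095,0.3941,-0.7650) + (0.4405)·(0.9068,0.4148,-0.0749) = (0.7286, 0.4373, -0.5272).
Converting back: φ = atan2(z, √(x²+y²)) = -31.81°, λ = atan2(y, x) = 30.97°.

-31.81°, 30.97°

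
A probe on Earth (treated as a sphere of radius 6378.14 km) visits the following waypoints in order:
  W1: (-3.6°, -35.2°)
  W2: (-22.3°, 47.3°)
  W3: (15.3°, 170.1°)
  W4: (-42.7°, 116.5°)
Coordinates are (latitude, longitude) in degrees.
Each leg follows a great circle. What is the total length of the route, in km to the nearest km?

Leg W1→W2: central angle 1.4259 rad, distance 9094.8 km.
Leg W2→W3: central angle 2.1939 rad, distance 13993.0 km.
Leg W3→W4: central angle 1.3267 rad, distance 8461.7 km.
Total: 9094.8 + 13993.0 + 8461.7 ≈ 31550 km.

31550 km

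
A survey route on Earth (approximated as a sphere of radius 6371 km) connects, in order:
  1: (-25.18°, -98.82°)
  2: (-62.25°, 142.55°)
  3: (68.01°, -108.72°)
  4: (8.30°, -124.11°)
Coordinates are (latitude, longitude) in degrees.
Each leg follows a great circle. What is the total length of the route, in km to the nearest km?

32443 km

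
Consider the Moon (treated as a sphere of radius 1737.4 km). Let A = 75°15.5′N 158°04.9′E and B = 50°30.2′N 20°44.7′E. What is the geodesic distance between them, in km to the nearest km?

Let φ₁ = 1.3135 rad, φ₂ = 0.8814 rad, and Δλ = -2.3970 rad.
cos c = sin φ₁ sin φ₂ + cos φ₁ cos φ₂ cos Δλ = (0.9671)(0.7717) + (0.2545)(0.6360)(-0.7353) = 0.62725,
so c = arccos(0.62725) = 0.89278 rad.
Distance = R·c = 1737.4 × 0.8928 ≈ 1551 km.

1551 km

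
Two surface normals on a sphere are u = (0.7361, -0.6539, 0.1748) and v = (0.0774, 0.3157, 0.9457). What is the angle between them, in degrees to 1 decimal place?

89.1°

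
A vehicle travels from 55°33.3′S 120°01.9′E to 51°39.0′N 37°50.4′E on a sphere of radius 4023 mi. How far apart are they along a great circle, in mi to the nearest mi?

8903 mi

With latitudes φ₁ = -55.555°, φ₂ = 51.650° and longitude difference Δλ = -82.192°:
cos c = sin φ₁ sin φ₂ + cos φ₁ cos φ₂ cos Δλ = (-0.8247)(0.7842) + (0.5656)(0.6205)(0.1359) = -0.59906,
so c = arccos(-0.59906) = 2.21312 rad.
Distance = R·c = 4023 × 2.2131 ≈ 8903 mi.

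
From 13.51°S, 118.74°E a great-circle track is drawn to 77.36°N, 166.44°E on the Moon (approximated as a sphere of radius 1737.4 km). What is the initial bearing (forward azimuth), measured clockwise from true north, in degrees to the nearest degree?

9°

Δλ = 47.700° = 0.8325 rad.
y = sin Δλ · cos φ₂ = (0.7396)(0.2188) = 0.1618
x = cos φ₁ sin φ₂ − sin φ₁ cos φ₂ cos Δλ = (0.9723)(0.9758) − (-0.2336)(0.2188)(0.6730) = 0.9832
θ = atan2(y, x) = 9.35°, so the bearing is 9°.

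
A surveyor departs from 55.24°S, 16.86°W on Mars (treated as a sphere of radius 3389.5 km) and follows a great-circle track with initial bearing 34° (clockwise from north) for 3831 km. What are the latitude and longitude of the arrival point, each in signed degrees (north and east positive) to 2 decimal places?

Angular distance δ = d/R = 3831/3389.5 = 1.13026 rad; initial bearing θ = 0.5934 rad.
sin φ₂ = sin φ₁ cos δ + cos φ₁ sin δ cos θ = (-0.8215)(0.4264) + (0.5701)(0.9045)(0.8290) = 0.0772, so φ₂ = 4.43°.
Δλ = atan2(sin θ sin δ cos φ₁, cos δ − sin φ₁ sin φ₂) = atan2(0.2884, 0.4899) = 30.485°.
λ₂ = -16.860° + 30.485° = 13.63°.

4.43°, 13.63°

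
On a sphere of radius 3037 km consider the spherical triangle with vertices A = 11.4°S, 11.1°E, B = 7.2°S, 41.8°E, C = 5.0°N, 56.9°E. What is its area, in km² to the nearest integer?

Side lengths (central angles): a = 0.3384, b = 0.8452, c = 0.5335 rad; semiperimeter s = 0.8586.
By l'Huilier's theorem, tan(E/4) = √[tan(s/2) tan((s−a)/2) tan((s−b)/2) tan((s−c)/2)], giving spherical excess E = 0.0462 rad.
Area = E·R² = 0.0462 × (3037)² ≈ 426157 km².

426157 km²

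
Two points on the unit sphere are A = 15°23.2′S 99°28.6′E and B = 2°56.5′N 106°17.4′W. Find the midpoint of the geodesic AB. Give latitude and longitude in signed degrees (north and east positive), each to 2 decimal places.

-25.99°, -179.01°

Central angle δ = 2.6483 rad. Interpolating on the sphere with fraction f = 0.5:
P = [sin((1−f)δ)·A + sin(fδ)·B] / sin δ = 2.0478·A + 2.0478·B in Cartesian coordinates,
giving P = (-0.8987, -0.0155, -0.4383), i.e. latitude -25.99°, longitude -179.01°.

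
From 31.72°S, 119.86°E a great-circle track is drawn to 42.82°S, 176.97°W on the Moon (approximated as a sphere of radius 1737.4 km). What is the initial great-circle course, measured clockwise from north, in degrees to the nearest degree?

Δλ = 63.170° = 1.1025 rad.
y = sin Δλ · cos φ₂ = (0.8923)(0.7335) = 0.6545
x = cos φ₁ sin φ₂ − sin φ₁ cos φ₂ cos Δλ = (0.8506)(-0.6797) − (-0.5258)(0.7335)(0.4513) = -0.4041
θ = atan2(y, x) = 121.69°, so the bearing is 122°.

122°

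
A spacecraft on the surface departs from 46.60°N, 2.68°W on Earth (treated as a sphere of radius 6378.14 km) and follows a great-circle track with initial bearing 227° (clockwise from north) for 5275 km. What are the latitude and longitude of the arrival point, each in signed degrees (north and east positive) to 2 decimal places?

8.46°, -35.65°

Angular distance δ = d/R = 5275/6378.14 = 0.82704 rad; initial bearing θ = 3.9619 rad.
sin φ₂ = sin φ₁ cos δ + cos φ₁ sin δ cos θ = (0.7266)(0.6771) + (0.6871)(0.7359)(-0.6820) = 0.1471, so φ₂ = 8.46°.
Δλ = atan2(sin θ sin δ cos φ₁, cos δ − sin φ₁ sin φ₂) = atan2(-0.3698, 0.5702) = -32.966°.
λ₂ = -2.680° − 32.966° = -35.65°.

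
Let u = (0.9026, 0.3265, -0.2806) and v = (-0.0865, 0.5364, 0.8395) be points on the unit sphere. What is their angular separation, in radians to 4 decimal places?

u·v = -0.1385; |u| = 1.0000, |v| = 1.0000.
cos θ = (u·v)/(|u||v|) = -0.1385, so θ = 1.7097 rad.

1.7097 rad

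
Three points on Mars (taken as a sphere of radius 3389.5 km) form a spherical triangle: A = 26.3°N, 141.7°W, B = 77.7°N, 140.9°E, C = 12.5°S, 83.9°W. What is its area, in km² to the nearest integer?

Side lengths (central angles): a = 1.9380, b = 1.1913, c = 1.0763 rad; semiperimeter s = 2.1028.
By l'Huilier's theorem, tan(E/4) = √[tan(s/2) tan((s−a)/2) tan((s−b)/2) tan((s−c)/2)], giving spherical excess E = 0.7886 rad.
Area = E·R² = 0.7886 × (3389.5)² ≈ 9060429 km².

9060429 km²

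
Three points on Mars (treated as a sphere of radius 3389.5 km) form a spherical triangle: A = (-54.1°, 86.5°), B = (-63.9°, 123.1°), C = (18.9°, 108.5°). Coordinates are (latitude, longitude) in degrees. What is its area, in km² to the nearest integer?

3192678 km²

Side lengths (central angles): a = 1.4587, b = 1.3161, c = 0.3638 rad; semiperimeter s = 1.5693.
By l'Huilier's theorem, tan(E/4) = √[tan(s/2) tan((s−a)/2) tan((s−b)/2) tan((s−c)/2)], giving spherical excess E = 0.2779 rad.
Area = E·R² = 0.2779 × (3389.5)² ≈ 3192678 km².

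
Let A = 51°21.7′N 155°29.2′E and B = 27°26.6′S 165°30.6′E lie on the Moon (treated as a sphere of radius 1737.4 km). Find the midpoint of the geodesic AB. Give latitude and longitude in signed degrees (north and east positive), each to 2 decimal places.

12.00°, 161.37°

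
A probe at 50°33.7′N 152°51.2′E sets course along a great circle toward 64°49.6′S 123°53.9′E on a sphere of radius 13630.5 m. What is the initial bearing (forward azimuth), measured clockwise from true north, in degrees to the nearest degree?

193°

With φ₁ = 0.8825, φ₂ = -1.1314, Δλ = -0.5054 rad, the forward-azimuth formula gives
θ = atan2( sin Δλ cos φ₂ , cos φ₁ sin φ₂ − sin φ₁ cos φ₂ cos Δλ ) = atan2(-0.2059, -0.8624) = -166.57°.
Adding 360° brings this into [0°, 360°): 193°.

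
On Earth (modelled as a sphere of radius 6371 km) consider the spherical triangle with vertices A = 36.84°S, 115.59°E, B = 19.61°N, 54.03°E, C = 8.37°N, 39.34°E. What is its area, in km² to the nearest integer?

11077433 km²

Side lengths (central angles): a = 0.3164, b = 1.4697, c = 1.4123 rad; semiperimeter s = 1.5992.
By l'Huilier's theorem, tan(E/4) = √[tan(s/2) tan((s−a)/2) tan((s−b)/2) tan((s−c)/2)], giving spherical excess E = 0.2729 rad.
Area = E·R² = 0.2729 × (6371)² ≈ 11077433 km².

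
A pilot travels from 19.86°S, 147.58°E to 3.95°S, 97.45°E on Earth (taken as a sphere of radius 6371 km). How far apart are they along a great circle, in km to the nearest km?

5707 km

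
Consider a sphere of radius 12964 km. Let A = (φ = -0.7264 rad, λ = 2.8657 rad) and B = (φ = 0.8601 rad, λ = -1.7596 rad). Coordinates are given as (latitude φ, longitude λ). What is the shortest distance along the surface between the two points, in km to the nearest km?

27849 km

Let φ₁ = -0.7264 rad, φ₂ = 0.8601 rad, and Δλ = 1.6579 rad.
cos c = sin φ₁ sin φ₂ + cos φ₁ cos φ₂ cos Δλ = (-0.6642)(0.7579) + (0.7476)(0.6524)(-0.0870) = -0.54581,
so c = arccos(-0.54581) = 2.14815 rad.
Distance = R·c = 12964 × 2.1481 ≈ 27849 km.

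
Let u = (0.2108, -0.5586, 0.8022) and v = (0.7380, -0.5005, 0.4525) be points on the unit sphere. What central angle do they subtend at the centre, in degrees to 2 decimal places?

37.04°

u·v = 0.7981; |u| = 1.0000, |v| = 1.0000.
cos θ = (u·v)/(|u||v|) = 0.7982, so θ = 37.04°.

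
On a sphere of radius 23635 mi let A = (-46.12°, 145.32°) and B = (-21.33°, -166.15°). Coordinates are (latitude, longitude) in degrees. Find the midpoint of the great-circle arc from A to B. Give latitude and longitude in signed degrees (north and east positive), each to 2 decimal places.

-36.15°, 173.37°

The central angle between A and B is δ = 0.8096 rad.
With f = 0.5, the slerp weights are sin((1−f)δ)/sin δ = 0.5440 and sin(fδ)/sin δ = 0.5440.
Weighted sum of the unit vectors: (0.5440)·(-0.5700,0.3944,-0.7208) + (0.5440)·(-0.9044,-0.2230,-0.3637) = (-0.8020, 0.0932, -0.5899).
Converting back: φ = atan2(z, √(x²+y²)) = -36.15°, λ = atan2(y, x) = 173.37°.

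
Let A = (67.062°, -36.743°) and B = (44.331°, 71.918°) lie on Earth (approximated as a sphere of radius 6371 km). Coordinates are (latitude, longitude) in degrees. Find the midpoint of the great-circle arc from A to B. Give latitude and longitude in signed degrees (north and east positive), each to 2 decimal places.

66.73°, 39.90°

Central angle δ = 0.9832 rad. Interpolating on the sphere with fraction f = 0.5:
P = [sin((1−f)δ)·A + sin(fδ)·B] / sin δ = 0.5672·A + 0.5672·B in Cartesian coordinates,
giving P = (0.3031, 0.2534, 0.9187), i.e. latitude 66.73°, longitude 39.90°.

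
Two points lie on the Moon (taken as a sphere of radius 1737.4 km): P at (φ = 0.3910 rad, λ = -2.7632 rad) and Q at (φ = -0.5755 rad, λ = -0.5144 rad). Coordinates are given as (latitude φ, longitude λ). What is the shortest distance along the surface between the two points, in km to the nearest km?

4062 km

With latitudes φ₁ = 22.403°, φ₂ = -32.974° and longitude difference Δλ = 128.847°:
Haversine: a = sin²(Δφ/2) + cos φ₁ cos φ₂ sin²(Δλ/2) = 0.2159 + (0.9245)(0.8389)(0.8136) = 0.84696.
Central angle c = 2·arcsin(√a) = 2.33771 rad.
Distance = R·c = 1737.4 × 2.3377 ≈ 4062 km.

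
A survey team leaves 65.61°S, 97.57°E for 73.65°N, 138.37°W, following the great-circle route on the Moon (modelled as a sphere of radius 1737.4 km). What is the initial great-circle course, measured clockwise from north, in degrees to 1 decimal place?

With φ₁ = -1.1451, φ₂ = 1.2854, Δλ = 2.1653 rad, the forward-azimuth formula gives
θ = atan2( sin Δλ cos φ₂ , cos φ₁ sin φ₂ − sin φ₁ cos φ₂ cos Δλ ) = atan2(0.2332, 0.2527) = 42.71°.
So the initial bearing is 42.7°.

42.7°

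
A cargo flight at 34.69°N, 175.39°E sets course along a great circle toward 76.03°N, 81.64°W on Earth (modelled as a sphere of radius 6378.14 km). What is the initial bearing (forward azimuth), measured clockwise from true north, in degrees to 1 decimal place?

15.8°

Δλ = 102.970° = 1.7972 rad.
y = sin Δλ · cos φ₂ = (0.9745)(0.2414) = 0.2353
x = cos φ₁ sin φ₂ − sin φ₁ cos φ₂ cos Δλ = (0.8222)(0.9704) − (0.5691)(0.2414)(-0.2244) = 0.8288
θ = atan2(y, x) = 15.85°, so the bearing is 15.8°.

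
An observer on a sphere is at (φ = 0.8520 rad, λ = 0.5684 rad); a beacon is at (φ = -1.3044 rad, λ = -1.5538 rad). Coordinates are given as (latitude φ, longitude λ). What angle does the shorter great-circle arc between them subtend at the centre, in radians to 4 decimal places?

2.5268 rad

Let φ₁ = 0.8520 rad, φ₂ = -1.3044 rad, and Δλ = -2.1222 rad.
cos c = sin φ₁ sin φ₂ + cos φ₁ cos φ₂ cos Δλ = (0.7526)(-0.9647) + (0.6585)(0.2633)(-0.5239) = -0.81687,
so c = arccos(-0.81687) = 2.52675 rad.
So the angular separation is 2.5268 rad.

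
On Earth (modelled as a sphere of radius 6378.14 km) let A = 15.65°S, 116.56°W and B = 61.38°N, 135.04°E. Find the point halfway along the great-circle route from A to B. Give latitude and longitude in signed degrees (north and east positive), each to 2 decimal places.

The central angle between A and B is δ = 1.9632 rad.
With f = 0.5, the slerp weights are sin((1−f)δ)/sin δ = 0.8998 and sin(fδ)/sin δ = 0.8998.
Weighted sum of the unit vectors: (0.8998)·(-0.4306,-0.8613,-0.2698) + (0.8998)·(-0.3389,0.3385,0.8778) = (-0.6924, -0.4704, 0.5471).
Converting back: φ = atan2(z, √(x²+y²)) = 33.17°, λ = atan2(y, x) = -145.81°.

33.17°, -145.81°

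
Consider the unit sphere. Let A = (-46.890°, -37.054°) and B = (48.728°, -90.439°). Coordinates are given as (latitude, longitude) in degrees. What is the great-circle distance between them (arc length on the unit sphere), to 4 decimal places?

In radians: φ₁ = -0.8184, φ₂ = 0.8505, Δλ = -53.385° = -0.9317 rad.
Haversine: a = sin²(Δφ/2) + cos φ₁ cos φ₂ sin²(Δλ/2) = 0.5489 + (0.6834)(0.6596)(0.2018) = 0.63991.
Central angle c = 2·arcsin(√a) = 1.85440 rad.
On the unit sphere the arc length equals the central angle: 1.8544.

1.8544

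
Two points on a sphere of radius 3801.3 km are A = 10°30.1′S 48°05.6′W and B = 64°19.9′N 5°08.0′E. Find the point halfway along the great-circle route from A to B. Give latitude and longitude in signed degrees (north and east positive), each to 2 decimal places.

29.13°, -32.49°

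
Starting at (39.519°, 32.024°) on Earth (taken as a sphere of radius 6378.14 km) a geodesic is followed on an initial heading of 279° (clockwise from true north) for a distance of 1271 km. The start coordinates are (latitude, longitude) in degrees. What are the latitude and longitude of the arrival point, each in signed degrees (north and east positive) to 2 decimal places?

40.36°, 17.16°

Angular distance δ = d/R = 1271/6378.14 = 0.19927 rad; initial bearing θ = 4.8695 rad.
sin φ₂ = sin φ₁ cos δ + cos φ₁ sin δ cos θ = (0.6363)(0.9802) + (0.7714)(0.1980)(0.1564) = 0.6476, so φ₂ = 40.36°.
Δλ = atan2(sin θ sin δ cos φ₁, cos δ − sin φ₁ sin φ₂) = atan2(-0.1508, 0.5681) = -14.869°.
λ₂ = 32.024° − 14.869° = 17.16°.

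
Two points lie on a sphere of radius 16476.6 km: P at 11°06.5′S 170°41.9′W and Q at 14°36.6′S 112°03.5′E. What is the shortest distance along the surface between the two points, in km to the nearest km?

With latitudes φ₁ = -11.108°, φ₂ = -14.610° and longitude difference Δλ = -77.243°:
cos c = sin φ₁ sin φ₂ + cos φ₁ cos φ₂ cos Δλ = (-0.1927)(-0.2522) + (0.9813)(0.9677)(0.2208) = 0.25827,
so c = arccos(0.25827) = 1.30957 rad.
Distance = R·c = 16476.6 × 1.3096 ≈ 21577 km.

21577 km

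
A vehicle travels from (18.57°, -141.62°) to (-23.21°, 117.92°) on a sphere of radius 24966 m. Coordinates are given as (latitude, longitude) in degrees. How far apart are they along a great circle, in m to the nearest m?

46397 m

Let φ₁ = 0.3241 rad, φ₂ = -0.4051 rad, and Δλ = -1.7534 rad.
cos c = sin φ₁ sin φ₂ + cos φ₁ cos φ₂ cos Δλ = (0.3185)(-0.3941) + (0.9479)(0.9191)(-0.1815) = -0.28368,
so c = arccos(-0.28368) = 1.85842 rad.
Distance = R·c = 24966 × 1.8584 ≈ 46397 m.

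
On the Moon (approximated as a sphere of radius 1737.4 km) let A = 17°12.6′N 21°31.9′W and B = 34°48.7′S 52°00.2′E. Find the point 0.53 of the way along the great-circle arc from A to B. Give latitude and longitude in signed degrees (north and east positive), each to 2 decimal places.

-12.59°, 14.05°

Central angle δ = 1.5174 rad. Interpolating on the sphere with fraction f = 0.53:
P = [sin((1−f)δ)·A + sin(fδ)·B] / sin δ = 0.6552·A + 0.7213·B in Cartesian coordinates,
giving P = (0.9467, 0.2370, -0.2179), i.e. latitude -12.59°, longitude 14.05°.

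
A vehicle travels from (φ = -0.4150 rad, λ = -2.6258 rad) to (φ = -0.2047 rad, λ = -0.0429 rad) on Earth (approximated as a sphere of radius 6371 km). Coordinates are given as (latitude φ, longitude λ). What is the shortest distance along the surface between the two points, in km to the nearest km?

Let φ₁ = -0.4150 rad, φ₂ = -0.2047 rad, and Δλ = 2.5829 rad.
cos c = sin φ₁ sin φ₂ + cos φ₁ cos φ₂ cos Δλ = (-0.4032)(-0.2033) + (0.9151)(0.9791)(-0.8479) = -0.67781,
so c = arccos(-0.67781) = 2.31558 rad.
Distance = R·c = 6371 × 2.3156 ≈ 14753 km.

14753 km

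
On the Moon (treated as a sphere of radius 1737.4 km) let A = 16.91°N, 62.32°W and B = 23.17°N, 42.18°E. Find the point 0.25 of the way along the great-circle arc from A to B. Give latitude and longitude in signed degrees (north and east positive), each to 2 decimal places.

The central angle between A and B is δ = 1.6768 rad.
With f = 0.25, the slerp weights are sin((1−f)δ)/sin δ = 0.9567 and sin(fδ)/sin δ = 0.4093.
Weighted sum of the unit vectors: (0.9567)·(0.4444,-0.8473,0.2909) + (0.4093)·(0.6813,0.6173,0.3935) = (0.7041, -0.5579, 0.4393).
Converting back: φ = atan2(z, √(x²+y²)) = 26.06°, λ = atan2(y, x) = -38.39°.

26.06°, -38.39°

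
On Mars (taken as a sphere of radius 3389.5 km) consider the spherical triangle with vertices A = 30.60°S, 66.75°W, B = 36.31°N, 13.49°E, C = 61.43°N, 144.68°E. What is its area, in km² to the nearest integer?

25623797 km²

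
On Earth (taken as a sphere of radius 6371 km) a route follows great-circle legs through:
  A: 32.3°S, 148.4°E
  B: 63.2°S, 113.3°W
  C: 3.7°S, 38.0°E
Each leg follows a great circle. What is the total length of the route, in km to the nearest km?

19430 km

Leg A→B: central angle 1.1352 rad, distance 7232.4 km.
Leg B→C: central angle 1.9146 rad, distance 12197.8 km.
Total: 7232.4 + 12197.8 ≈ 19430 km.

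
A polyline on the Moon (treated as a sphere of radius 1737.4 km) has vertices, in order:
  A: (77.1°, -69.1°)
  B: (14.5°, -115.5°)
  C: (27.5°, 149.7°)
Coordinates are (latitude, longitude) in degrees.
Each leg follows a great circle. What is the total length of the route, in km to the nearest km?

4680 km

Leg A→B: central angle 1.1668 rad, distance 2027.2 km.
Leg B→C: central angle 1.5270 rad, distance 2653.1 km.
Total: 2027.2 + 2653.1 ≈ 4680 km.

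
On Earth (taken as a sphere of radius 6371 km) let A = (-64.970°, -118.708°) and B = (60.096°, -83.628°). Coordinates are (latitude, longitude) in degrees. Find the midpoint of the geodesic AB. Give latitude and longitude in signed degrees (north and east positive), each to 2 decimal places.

-2.55°, -99.69°

The central angle between A and B is δ = 2.2304 rad.
With f = 0.5, the slerp weights are sin((1−f)δ)/sin δ = 1.1364 and sin(fδ)/sin δ = 1.1364.
Weighted sum of the unit vectors: (1.1364)·(-0.2032,-0.3711,-0.9061) + (1.1364)·(0.0553,-0.4955,0.8669) = (-0.1681, -0.9848, -0.0446).
Converting back: φ = atan2(z, √(x²+y²)) = -2.55°, λ = atan2(y, x) = -99.69°.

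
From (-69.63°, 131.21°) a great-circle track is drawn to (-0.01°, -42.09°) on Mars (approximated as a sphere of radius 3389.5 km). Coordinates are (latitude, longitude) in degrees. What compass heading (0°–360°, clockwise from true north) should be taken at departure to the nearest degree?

With φ₁ = -1.2153, φ₂ = -0.0002, Δλ = -3.0247 rad, the forward-azimuth formula gives
θ = atan2( sin Δλ cos φ₂ , cos φ₁ sin φ₂ − sin φ₁ cos φ₂ cos Δλ ) = atan2(-0.1167, -0.9311) = -172.86°.
Adding 360° brings this into [0°, 360°): 187°.

187°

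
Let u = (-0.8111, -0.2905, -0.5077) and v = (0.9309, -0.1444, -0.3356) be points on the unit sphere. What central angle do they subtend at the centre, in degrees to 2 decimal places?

u·v = -0.5427; |u| = 1.0000, |v| = 1.0000.
cos θ = (u·v)/(|u||v|) = -0.5427, so θ = 122.87°.

122.87°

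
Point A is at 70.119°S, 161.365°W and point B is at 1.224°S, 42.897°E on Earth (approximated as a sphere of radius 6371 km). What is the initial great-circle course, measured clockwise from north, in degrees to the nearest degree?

205°

Δλ = -155.738° = -2.7181 rad.
y = sin Δλ · cos φ₂ = (-0.4109)(0.9998) = -0.4108
x = cos φ₁ sin φ₂ − sin φ₁ cos φ₂ cos Δλ = (0.3401)(-0.0214) − (-0.9404)(0.9998)(-0.9117) = -0.8644
θ = atan2(y, x) = -154.58°; adding 360° gives 205°.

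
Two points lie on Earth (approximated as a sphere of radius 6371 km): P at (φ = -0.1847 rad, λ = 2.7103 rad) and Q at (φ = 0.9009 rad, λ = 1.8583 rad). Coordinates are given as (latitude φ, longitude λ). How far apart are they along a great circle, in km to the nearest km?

In radians: φ₁ = -0.1847, φ₂ = 0.9009, Δλ = -48.816° = -0.8520 rad.
Haversine: a = sin²(Δφ/2) + cos φ₁ cos φ₂ sin²(Δλ/2) = 0.2668 + (0.9830)(0.6209)(0.1708) = 0.37103.
Central angle c = 2·arcsin(√a) = 1.30991 rad.
Distance = R·c = 6371 × 1.3099 ≈ 8345 km.

8345 km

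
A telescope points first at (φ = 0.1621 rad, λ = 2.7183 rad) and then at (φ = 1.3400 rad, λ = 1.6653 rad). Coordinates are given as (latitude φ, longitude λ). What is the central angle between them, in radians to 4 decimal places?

1.2986 rad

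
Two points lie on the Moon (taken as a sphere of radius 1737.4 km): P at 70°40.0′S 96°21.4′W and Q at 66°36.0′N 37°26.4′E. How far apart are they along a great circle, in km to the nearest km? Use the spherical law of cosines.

4947 km

Let φ₁ = -1.2334 rad, φ₂ = 1.1624 rad, and Δλ = 2.3352 rad.
cos c = sin φ₁ sin φ₂ + cos φ₁ cos φ₂ cos Δλ = (-0.9436)(0.9178) + (0.3311)(0.3971)(-0.6921) = -0.95700,
so c = arccos(-0.95700) = 2.84727 rad.
Distance = R·c = 1737.4 × 2.8473 ≈ 4947 km.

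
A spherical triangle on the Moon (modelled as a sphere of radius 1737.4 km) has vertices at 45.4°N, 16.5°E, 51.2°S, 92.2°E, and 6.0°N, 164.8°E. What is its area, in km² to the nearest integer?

8382771 km²

Side lengths (central angles): a = 1.4657, b = 2.1173, c = 2.0334 rad; semiperimeter s = 2.8082.
By l'Huilier's theorem, tan(E/4) = √[tan(s/2) tan((s−a)/2) tan((s−b)/2) tan((s−c)/2)], giving spherical excess E = 2.7771 rad.
Area = E·R² = 2.7771 × (1737.4)² ≈ 8382771 km².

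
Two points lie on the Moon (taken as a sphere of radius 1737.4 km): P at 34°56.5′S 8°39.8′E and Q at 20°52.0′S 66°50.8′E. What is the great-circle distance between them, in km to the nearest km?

1594 km

With latitudes φ₁ = -34.942°, φ₂ = -20.867° and longitude difference Δλ = 58.183°:
cos c = sin φ₁ sin φ₂ + cos φ₁ cos φ₂ cos Δλ = (-0.5727)(-0.3562) + (0.8197)(0.9344)(0.5272) = 0.60783,
so c = arccos(0.60783) = 0.91747 rad.
Distance = R·c = 1737.4 × 0.9175 ≈ 1594 km.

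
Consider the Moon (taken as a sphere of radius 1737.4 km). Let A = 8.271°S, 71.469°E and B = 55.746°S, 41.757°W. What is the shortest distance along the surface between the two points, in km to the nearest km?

2904 km

With latitudes φ₁ = -8.271°, φ₂ = -55.746° and longitude difference Δλ = -113.226°:
Haversine: a = sin²(Δφ/2) + cos φ₁ cos φ₂ sin²(Δλ/2) = 0.1620 + (0.9896)(0.5629)(0.6972) = 0.55038.
Central angle c = 2·arcsin(√a) = 1.67173 rad.
Distance = R·c = 1737.4 × 1.6717 ≈ 2904 km.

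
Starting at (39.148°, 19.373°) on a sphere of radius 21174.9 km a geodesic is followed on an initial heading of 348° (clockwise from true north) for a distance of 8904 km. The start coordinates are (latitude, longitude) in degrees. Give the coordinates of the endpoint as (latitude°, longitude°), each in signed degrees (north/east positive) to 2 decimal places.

Angular distance δ = d/R = 8904/21174.9 = 0.42050 rad; initial bearing θ = 6.0737 rad.
sin φ₂ = sin φ₁ cos δ + cos φ₁ sin δ cos θ = (0.6313)(0.9129) + (0.7755)(0.4082)(0.9781) = 0.8860, so φ₂ = 62.37°.
Δλ = atan2(sin θ sin δ cos φ₁, cos δ − sin φ₁ sin φ₂) = atan2(-0.0658, 0.3535) = -10.546°.
λ₂ = 19.373° − 10.546° = 8.83°.

62.37°, 8.83°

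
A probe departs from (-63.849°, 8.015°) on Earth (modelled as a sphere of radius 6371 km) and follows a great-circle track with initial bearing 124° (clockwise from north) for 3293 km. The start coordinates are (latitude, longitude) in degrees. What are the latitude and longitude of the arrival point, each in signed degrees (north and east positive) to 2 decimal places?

Angular distance δ = d/R = 3293/6371 = 0.51687 rad; initial bearing θ = 2.1642 rad.
sin φ₂ = sin φ₁ cos δ + cos φ₁ sin δ cos θ = (-0.8976)(0.8694) + (0.4407)(0.4942)(-0.5592) = -0.9022, so φ₂ = -64.44°.
Δλ = atan2(sin θ sin δ cos φ₁, cos δ − sin φ₁ sin φ₂) = atan2(0.1806, 0.0596) = 71.747°.
λ₂ = 8.015° + 71.747° = 79.76°.

-64.44°, 79.76°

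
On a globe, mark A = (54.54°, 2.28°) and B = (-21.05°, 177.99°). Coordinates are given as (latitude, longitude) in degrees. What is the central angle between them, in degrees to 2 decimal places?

With latitudes φ₁ = 54.540°, φ₂ = -21.050° and longitude difference Δλ = 175.710°:
cos c = sin φ₁ sin φ₂ + cos φ₁ cos φ₂ cos Δλ = (0.8145)(-0.3592) + (0.5801)(0.9333)(-0.9972) = -0.83247,
so c = arccos(-0.83247) = 2.55434 rad.
So the angular separation is 146.35°.

146.35°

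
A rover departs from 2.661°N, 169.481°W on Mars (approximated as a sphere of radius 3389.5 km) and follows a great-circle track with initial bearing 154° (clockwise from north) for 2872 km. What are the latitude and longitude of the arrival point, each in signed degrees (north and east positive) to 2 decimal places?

-39.96°, -144.10°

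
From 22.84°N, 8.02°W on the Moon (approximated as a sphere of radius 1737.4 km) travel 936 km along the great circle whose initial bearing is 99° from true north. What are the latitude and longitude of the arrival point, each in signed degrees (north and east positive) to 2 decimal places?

Angular distance δ = d/R = 936/1737.4 = 0.53874 rad; initial bearing θ = 1.7279 rad.
sin φ₂ = sin φ₁ cos δ + cos φ₁ sin δ cos θ = (0.3882)(0.8584) + (0.9216)(0.5131)(-0.1564) = 0.2592, so φ₂ = 15.02°.
Δλ = atan2(sin θ sin δ cos φ₁, cos δ − sin φ₁ sin φ₂) = atan2(0.4670, 0.7577) = 31.646°.
λ₂ = -8.020° + 31.646° = 23.63°.

15.02°, 23.63°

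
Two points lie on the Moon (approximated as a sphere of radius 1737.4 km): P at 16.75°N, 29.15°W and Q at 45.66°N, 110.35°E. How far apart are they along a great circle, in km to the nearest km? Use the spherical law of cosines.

In radians: φ₁ = 0.2923, φ₂ = 0.7969, Δλ = 139.500° = 2.4347 rad.
cos c = sin φ₁ sin φ₂ + cos φ₁ cos φ₂ cos Δλ = (0.2882)(0.7152) + (0.9576)(0.6989)(-0.7604) = -0.30279,
so c = arccos(-0.30279) = 1.87842 rad.
Distance = R·c = 1737.4 × 1.8784 ≈ 3264 km.

3264 km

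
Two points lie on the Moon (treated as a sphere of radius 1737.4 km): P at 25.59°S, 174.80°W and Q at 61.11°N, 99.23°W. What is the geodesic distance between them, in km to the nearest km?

3203 km

In radians: φ₁ = -0.4466, φ₂ = 1.0666, Δλ = 75.570° = 1.3189 rad.
cos c = sin φ₁ sin φ₂ + cos φ₁ cos φ₂ cos Δλ = (-0.4319)(0.8755) + (0.9019)(0.4831)(0.2492) = -0.26959,
so c = arccos(-0.26959) = 1.84376 rad.
Distance = R·c = 1737.4 × 1.8438 ≈ 3203 km.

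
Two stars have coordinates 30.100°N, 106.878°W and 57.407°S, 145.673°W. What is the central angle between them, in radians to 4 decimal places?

Let φ₁ = 0.5253 rad, φ₂ = -1.0019 rad, and Δλ = -0.6771 rad.
cos c = sin φ₁ sin φ₂ + cos φ₁ cos φ₂ cos Δλ = (0.5015)(-0.8425) + (0.8652)(0.5387)(0.7794) = -0.05931,
so c = arccos(-0.05931) = 1.63014 rad.
So the angular separation is 1.6301 rad.

1.6301 rad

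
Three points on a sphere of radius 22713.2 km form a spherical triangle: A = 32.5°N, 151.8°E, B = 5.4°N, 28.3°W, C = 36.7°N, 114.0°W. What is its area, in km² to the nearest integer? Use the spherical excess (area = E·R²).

708049376 km²

Side lengths (central angles): a = 1.4544, b = 1.2958, c = 2.4801 rad; semiperimeter s = 2.6152.
By l'Huilier's theorem, tan(E/4) = √[tan(s/2) tan((s−a)/2) tan((s−b)/2) tan((s−c)/2)], giving spherical excess E = 1.3725 rad.
Area = E·R² = 1.3725 × (22713.2)² ≈ 708049376 km².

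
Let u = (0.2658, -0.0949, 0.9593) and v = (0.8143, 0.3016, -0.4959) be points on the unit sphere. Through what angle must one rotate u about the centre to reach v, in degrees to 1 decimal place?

u·v = -0.2879; |u| = 1.0000, |v| = 1.0000.
cos θ = (u·v)/(|u||v|) = -0.2879, so θ = 106.7°.

106.7°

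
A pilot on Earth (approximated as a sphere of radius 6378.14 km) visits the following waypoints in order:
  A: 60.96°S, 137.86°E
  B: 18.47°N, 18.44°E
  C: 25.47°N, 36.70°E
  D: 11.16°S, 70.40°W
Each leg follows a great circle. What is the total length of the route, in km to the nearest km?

27675 km

Leg A→B: central angle 2.0980 rad, distance 13381.5 km.
Leg B→C: central angle 0.3194 rad, distance 2037.1 km.
Leg C→D: central angle 1.9216 rad, distance 12256.4 km.
Total: 13381.5 + 2037.1 + 12256.4 ≈ 27675 km.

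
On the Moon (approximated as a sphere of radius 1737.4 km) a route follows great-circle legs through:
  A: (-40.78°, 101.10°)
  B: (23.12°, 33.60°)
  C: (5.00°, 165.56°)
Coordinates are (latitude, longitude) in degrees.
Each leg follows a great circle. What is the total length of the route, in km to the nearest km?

6512 km

Leg A→B: central angle 1.5608 rad, distance 2711.7 km.
Leg B→C: central angle 2.1875 rad, distance 3800.6 km.
Total: 2711.7 + 3800.6 ≈ 6512 km.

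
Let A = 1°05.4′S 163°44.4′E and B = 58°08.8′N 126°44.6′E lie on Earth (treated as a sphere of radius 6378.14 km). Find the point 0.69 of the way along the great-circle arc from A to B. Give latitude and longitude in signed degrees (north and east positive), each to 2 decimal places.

Central angle δ = 1.1535 rad. Interpolating on the sphere with fraction f = 0.69:
P = [sin((1−f)δ)·A + sin(fδ)·B] / sin δ = 0.3829·A + 0.7816·B in Cartesian coordinates,
giving P = (-0.6142, 0.4377, 0.6566), i.e. latitude 41.04°, longitude 144.53°.

41.04°, 144.53°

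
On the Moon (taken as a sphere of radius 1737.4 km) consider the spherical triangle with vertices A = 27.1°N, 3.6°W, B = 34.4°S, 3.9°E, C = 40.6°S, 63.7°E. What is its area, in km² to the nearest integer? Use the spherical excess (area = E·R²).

1497831 km²

Side lengths (central angles): a = 0.8192, b = 1.6064, c = 1.0805 rad; semiperimeter s = 1.7531.
By l'Huilier's theorem, tan(E/4) = √[tan(s/2) tan((s−a)/2) tan((s−b)/2) tan((s−c)/2)], giving spherical excess E = 0.4962 rad.
Area = E·R² = 0.4962 × (1737.4)² ≈ 1497831 km².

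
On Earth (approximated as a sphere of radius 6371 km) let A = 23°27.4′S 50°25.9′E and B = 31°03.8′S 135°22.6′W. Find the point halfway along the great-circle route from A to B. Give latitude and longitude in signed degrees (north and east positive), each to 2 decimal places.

-83.23°, 103.50°

The central angle between A and B is δ = 2.1851 rad.
With f = 0.5, the slerp weights are sin((1−f)δ)/sin δ = 1.0864 and sin(fδ)/sin δ = 1.0864.
Weighted sum of the unit vectors: (1.0864)·(0.5844,0.7072,-0.3981) + (1.0864)·(-0.6097,-0.6017,-0.5160) = (-0.0275, 0.1146, -0.9930).
Converting back: φ = atan2(z, √(x²+y²)) = -83.23°, λ = atan2(y, x) = 103.50°.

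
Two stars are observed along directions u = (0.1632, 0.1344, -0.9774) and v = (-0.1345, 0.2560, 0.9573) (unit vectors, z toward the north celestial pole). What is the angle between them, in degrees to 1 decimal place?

157.4°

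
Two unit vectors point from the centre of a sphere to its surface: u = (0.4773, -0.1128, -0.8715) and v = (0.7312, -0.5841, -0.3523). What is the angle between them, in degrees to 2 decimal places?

43.79°

u·v = 0.7219; |u| = 1.0000, |v| = 1.0000.
cos θ = (u·v)/(|u||v|) = 0.7219, so θ = 43.79°.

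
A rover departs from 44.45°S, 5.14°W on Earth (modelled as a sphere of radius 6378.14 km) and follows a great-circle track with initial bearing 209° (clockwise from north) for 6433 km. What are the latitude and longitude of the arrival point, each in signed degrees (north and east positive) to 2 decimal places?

Angular distance δ = d/R = 6433/6378.14 = 1.00860 rad; initial bearing θ = 3.6477 rad.
sin φ₂ = sin φ₁ cos δ + cos φ₁ sin δ cos θ = (-0.7003)(0.5330) + (0.7139)(0.8461)(-0.8746) = -0.9015, so φ₂ = -64.36°.
Δλ = atan2(sin θ sin δ cos φ₁, cos δ − sin φ₁ sin φ₂) = atan2(-0.2928, -0.0983) = -108.556°.
λ₂ = -5.140° − 108.556° = -113.70°.

-64.36°, -113.70°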